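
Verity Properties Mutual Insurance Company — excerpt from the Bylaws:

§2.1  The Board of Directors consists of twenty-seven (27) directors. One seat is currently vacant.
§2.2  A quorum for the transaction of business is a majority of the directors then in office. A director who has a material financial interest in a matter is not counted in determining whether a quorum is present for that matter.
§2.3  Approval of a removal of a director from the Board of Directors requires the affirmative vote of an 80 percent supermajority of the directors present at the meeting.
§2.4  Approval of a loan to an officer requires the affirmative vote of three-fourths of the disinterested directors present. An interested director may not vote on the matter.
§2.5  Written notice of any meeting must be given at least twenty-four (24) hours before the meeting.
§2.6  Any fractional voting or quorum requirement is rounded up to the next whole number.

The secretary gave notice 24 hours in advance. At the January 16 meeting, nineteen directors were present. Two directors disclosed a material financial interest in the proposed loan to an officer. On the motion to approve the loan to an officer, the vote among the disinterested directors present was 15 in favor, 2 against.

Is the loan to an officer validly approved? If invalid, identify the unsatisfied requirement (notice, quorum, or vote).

Notice: 24 hours given; 24 required (24 ≥ 24). Satisfied.
Quorum: 19 present, but the 2 interested directors do not count, leaving 17. Quorum is 14. Satisfied.
Vote: the loan to an officer requires three-fourths of the disinterested directors present (19 − 2 = 17). 3/4 of 17 = 12.75, rounded up to 13, so 13 affirmative votes are needed; 15 voted in favor. Satisfied.

Valid — all requirements satisfied.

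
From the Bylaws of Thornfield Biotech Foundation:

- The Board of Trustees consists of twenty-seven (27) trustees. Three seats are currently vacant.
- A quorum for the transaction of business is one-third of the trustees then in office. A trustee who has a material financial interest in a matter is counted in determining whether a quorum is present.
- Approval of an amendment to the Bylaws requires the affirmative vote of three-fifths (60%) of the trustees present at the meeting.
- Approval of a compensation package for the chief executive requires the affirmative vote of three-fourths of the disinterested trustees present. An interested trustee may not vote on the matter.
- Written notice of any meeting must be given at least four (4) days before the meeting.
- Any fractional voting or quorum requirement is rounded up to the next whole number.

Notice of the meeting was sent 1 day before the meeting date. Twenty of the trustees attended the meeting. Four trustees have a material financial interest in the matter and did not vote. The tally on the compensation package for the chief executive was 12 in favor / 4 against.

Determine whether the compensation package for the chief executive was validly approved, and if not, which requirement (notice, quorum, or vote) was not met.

Invalid — notice requirement not satisfied.

Notice: 1 day given; 4 required (1 < 4). Not satisfied.
Quorum: 20 present (interested trustees count toward quorum); quorum is 8. Satisfied.
Vote: the compensation package for the chief executive requires three-fourths of the disinterested trustees present (20 − 4 = 16). 3/4 of 16 = 12, so 12 affirmative votes are needed; 12 voted in favor. Satisfied.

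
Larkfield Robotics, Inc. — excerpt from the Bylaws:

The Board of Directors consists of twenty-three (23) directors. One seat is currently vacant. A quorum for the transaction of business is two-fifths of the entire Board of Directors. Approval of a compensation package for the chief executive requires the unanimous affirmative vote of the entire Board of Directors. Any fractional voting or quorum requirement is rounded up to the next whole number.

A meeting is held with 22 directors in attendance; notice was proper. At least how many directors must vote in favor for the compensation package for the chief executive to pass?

The compensation package for the chief executive requires the unanimous vote of the entire Board of Directors (23).
Unanimous means all 23.
(Only 22 can vote, so the compensation package for the chief executive cannot pass at this meeting, but the required vote is still 23.)

23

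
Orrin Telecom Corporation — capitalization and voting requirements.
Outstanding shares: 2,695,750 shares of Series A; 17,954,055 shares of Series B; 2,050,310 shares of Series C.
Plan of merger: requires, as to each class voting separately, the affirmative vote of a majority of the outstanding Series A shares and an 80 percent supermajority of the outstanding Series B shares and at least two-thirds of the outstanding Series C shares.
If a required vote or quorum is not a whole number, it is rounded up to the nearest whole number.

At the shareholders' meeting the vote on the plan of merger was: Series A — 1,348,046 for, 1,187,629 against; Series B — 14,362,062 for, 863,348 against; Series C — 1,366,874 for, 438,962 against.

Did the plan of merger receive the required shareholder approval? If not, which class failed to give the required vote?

Not approved — the Series B shares did not give the required vote.

Series A: a majority of 2695750 is 1347876; 1,347,876 required, 1,348,046 in favor — approved.
Series B: 4/5 of 17954055 = 14363244; 14,363,244 required, 14,362,062 in favor — not approved.
Series C: 2/3 of 2050310 = 1366873.33, rounded up to 1366874; 1,366,874 required, 1,366,874 in favor — approved.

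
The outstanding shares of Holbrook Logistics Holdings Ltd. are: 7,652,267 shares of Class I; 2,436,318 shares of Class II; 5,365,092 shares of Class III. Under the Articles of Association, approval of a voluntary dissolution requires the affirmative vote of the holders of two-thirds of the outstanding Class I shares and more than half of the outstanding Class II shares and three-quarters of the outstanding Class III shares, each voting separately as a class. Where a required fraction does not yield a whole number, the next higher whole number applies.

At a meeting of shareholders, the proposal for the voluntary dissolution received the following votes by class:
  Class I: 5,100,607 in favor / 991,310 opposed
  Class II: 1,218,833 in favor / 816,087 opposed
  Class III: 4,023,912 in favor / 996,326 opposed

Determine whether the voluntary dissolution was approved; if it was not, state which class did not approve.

Class I: 2/3 of 7652267 = 5101511.33, rounded up to 5101512; 5,101,512 required, 5,100,607 in favor — not approved.
Class II: a majority of 2436318 is 1218160; 1,218,160 required, 1,218,833 in favor — approved.
Class III: 3/4 of 5365092 = 4023819; 4,023,819 required, 4,023,912 in favor — approved.

Not approved — the Class I shares did not give the required vote.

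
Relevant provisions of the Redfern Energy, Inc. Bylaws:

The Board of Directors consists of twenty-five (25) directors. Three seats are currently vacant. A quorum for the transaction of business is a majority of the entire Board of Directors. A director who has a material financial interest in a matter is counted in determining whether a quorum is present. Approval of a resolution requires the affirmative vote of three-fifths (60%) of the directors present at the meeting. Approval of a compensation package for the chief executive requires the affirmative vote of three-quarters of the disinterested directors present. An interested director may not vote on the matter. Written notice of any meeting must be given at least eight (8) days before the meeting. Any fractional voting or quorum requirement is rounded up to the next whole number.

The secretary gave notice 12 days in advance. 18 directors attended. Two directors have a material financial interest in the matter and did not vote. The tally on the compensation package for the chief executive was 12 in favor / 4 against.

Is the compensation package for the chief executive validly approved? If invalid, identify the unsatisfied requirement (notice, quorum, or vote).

Notice: 12 days given; 8 required (12 ≥ 8). Satisfied.
Quorum: 18 present (interested directors count toward quorum); quorum is 13. Satisfied.
Vote: the compensation package for the chief executive requires three-fourths of the disinterested directors present (18 − 2 = 16). 3/4 of 16 = 12, so 12 affirmative votes are needed; 12 voted in favor. Satisfied.

Valid — all requirements satisfied.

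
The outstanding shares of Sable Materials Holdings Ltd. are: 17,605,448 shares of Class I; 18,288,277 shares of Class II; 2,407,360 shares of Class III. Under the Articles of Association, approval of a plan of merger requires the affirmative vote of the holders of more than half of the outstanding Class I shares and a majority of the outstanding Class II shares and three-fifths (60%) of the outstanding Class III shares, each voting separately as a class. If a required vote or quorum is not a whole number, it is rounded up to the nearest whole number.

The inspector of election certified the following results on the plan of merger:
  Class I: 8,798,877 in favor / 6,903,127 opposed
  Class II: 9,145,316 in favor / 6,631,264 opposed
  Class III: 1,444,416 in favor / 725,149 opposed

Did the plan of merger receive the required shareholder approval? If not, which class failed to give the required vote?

Not approved — the Class I shares did not give the required vote.

Class I: a majority of 17605448 is 8802725; 8,802,725 required, 8,798,877 in favor — not approved.
Class II: a majority of 18288277 is 9144139; 9,144,139 required, 9,145,316 in favor — approved.
Class III: 3/5 of 2407360 = 1444416; 1,444,416 required, 1,444,416 in favor — approved.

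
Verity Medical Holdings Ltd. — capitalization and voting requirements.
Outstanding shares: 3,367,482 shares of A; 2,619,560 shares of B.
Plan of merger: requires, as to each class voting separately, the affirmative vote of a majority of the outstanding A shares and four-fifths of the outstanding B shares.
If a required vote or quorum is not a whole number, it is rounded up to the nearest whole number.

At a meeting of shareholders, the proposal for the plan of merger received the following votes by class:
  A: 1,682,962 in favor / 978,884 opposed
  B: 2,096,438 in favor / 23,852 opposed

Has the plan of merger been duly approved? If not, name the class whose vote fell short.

Not approved — the A shares did not give the required vote.

A: a majority of 3367482 is 1683742; 1,683,742 required, 1,682,962 in favor — not approved.
B: 4/5 of 2619560 = 2095648; 2,095,648 required, 2,096,438 in favor — approved.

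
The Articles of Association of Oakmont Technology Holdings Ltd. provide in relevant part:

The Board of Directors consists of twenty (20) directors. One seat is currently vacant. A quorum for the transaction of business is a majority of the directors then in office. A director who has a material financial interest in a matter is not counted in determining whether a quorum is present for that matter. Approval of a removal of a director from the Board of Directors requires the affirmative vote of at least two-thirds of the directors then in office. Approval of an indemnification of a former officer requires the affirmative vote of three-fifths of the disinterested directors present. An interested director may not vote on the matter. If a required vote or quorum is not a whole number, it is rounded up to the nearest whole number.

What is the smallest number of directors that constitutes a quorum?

10

A majority of 19 is 10.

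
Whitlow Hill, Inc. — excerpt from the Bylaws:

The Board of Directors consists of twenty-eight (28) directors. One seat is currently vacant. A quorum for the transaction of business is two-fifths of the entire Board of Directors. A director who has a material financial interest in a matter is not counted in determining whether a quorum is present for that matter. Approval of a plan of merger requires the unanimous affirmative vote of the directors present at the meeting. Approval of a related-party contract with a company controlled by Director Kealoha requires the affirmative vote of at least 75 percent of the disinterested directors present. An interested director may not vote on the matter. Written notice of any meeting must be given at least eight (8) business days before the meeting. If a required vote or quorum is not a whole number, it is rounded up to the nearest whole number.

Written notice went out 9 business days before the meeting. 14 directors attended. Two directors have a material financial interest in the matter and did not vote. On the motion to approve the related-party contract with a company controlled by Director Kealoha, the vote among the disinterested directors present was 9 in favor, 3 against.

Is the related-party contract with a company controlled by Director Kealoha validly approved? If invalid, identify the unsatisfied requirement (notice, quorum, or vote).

Notice: 9 business days given; 8 required (9 ≥ 8). Satisfied.
Quorum: 14 present, but the 2 interested directors do not count, leaving 12. Quorum is 12. Satisfied.
Vote: the related-party contract with a company controlled by Director Kealoha requires three-fourths of the disinterested directors present (14 − 2 = 12). 3/4 of 12 = 9, so 9 affirmative votes are needed; 9 voted in favor. Satisfied.

Valid — all requirements satisfied.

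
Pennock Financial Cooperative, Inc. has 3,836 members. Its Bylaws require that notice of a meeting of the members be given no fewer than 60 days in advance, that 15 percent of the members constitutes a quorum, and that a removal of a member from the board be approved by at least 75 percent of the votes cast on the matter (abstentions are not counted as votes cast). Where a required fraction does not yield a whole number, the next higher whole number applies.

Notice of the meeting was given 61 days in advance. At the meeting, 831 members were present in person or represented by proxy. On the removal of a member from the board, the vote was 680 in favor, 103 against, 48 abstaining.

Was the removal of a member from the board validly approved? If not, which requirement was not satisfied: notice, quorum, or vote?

Valid — all requirements satisfied.

Notice: 61 days given; 60 required. Satisfied.
Quorum: 15% of 3,836 = 575.40, rounded up to 576; 831 present. Satisfied.
Vote: requires three-fourths of the votes cast (831 − 48 abstaining = 783); 3/4 of 783 = 587.25, rounded up to 588, so 588 needed; 680 in favor. Satisfied.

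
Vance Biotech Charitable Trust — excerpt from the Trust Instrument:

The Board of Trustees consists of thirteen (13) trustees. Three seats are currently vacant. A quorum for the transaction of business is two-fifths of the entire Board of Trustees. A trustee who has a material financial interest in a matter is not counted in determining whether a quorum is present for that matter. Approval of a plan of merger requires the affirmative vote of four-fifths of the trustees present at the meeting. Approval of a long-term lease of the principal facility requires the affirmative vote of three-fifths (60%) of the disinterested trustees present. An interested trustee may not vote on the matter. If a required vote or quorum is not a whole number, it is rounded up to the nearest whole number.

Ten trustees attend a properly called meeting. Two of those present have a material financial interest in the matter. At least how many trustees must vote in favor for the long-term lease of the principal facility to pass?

The long-term lease of the principal facility requires three-fifths of the disinterested trustees present (10 − 2 = 8).
3/5 of 8 = 4.80, rounded up to 5.

5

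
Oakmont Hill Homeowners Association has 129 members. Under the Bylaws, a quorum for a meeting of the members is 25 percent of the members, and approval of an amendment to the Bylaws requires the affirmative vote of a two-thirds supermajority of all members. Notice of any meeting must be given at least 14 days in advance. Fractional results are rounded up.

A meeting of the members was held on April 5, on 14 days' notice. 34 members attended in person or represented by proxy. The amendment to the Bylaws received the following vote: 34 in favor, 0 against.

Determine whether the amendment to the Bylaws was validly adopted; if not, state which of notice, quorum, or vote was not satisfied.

Notice: 14 days given; 14 required. Satisfied.
Quorum: 25% of 129 = 32.25, rounded up to 33; 34 present. Satisfied.
Vote: requires two-thirds of all members (129); 2/3 of 129 = 86, so 86 needed; 34 in favor. Not satisfied.

Invalid — vote requirement not satisfied.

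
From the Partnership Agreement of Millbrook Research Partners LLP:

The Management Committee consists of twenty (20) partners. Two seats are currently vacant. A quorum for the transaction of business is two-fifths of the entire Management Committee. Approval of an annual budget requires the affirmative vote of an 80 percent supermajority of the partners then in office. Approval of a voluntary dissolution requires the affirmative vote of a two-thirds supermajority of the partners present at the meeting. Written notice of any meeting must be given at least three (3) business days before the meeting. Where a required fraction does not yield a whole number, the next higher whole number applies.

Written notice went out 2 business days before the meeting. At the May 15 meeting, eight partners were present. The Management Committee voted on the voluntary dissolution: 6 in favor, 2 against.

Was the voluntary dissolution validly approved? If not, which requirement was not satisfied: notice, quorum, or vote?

Invalid — notice requirement not satisfied.

Notice: 2 business days given; 3 required (2 < 3). Not satisfied.
Quorum: 8 present; quorum is 8. Satisfied.
Vote: the voluntary dissolution requires two-thirds of the partners present (8). 2/3 of 8 = 5.33, rounded up to 6, so 6 affirmative votes are needed; 6 voted in favor. Satisfied.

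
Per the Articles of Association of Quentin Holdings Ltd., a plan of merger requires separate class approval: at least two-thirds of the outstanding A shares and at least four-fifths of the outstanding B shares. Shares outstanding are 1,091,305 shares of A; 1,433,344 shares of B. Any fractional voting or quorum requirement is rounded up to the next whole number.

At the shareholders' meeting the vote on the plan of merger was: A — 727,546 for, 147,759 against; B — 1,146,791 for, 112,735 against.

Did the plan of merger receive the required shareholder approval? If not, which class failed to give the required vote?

A: 2/3 of 1091305 = 727536.67, rounded up to 727537; 727,537 required, 727,546 in favor — approved.
B: 4/5 of 1433344 = 1146675.20, rounded up to 1146676; 1,146,676 required, 1,146,791 in favor — approved.

Approved — every class gave the required vote.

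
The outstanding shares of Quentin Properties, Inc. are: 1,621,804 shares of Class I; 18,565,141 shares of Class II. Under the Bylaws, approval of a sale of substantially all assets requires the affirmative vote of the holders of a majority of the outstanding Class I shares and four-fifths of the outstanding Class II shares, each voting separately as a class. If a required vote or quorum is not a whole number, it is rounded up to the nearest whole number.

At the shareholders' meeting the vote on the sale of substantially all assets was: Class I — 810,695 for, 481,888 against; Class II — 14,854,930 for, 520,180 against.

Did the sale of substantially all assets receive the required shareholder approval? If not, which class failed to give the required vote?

Not approved — the Class I shares did not give the required vote.

Class I: a majority of 1621804 is 810903; 810,903 required, 810,695 in favor — not approved.
Class II: 4/5 of 18565141 = 14852112.80, rounded up to 14852113; 14,852,113 required, 14,854,930 in favor — approved.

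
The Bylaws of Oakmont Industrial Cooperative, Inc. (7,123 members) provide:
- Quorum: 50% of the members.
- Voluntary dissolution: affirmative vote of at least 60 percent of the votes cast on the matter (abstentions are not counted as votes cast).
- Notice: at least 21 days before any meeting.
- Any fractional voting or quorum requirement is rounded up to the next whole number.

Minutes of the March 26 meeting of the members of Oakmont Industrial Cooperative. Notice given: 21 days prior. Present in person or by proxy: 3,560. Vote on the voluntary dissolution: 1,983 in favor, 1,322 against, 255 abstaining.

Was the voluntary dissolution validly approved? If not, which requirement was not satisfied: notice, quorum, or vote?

Notice: 21 days given; 21 required. Satisfied.
Quorum: 50% of 7,123 = 3,561.50, rounded up to 3,562; 3,560 present. Not satisfied.
Vote: requires three-fifths of the votes cast (3,560 − 255 abstaining = 3,305); 3/5 of 3305 = 1983, so 1,983 needed; 1,983 in favor. Satisfied.

Invalid — quorum requirement not satisfied.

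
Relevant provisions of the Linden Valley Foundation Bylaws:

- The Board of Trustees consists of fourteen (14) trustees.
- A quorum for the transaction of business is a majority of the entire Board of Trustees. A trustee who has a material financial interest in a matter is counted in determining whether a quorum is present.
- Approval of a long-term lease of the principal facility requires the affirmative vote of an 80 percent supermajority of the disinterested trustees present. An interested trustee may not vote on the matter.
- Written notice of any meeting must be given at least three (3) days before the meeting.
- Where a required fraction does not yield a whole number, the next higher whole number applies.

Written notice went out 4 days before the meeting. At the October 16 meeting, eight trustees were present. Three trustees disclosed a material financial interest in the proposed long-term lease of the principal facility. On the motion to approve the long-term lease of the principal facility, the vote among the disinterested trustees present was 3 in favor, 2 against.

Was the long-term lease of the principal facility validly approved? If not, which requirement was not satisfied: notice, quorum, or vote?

Notice: 4 days given; 3 required (4 ≥ 3). Satisfied.
Quorum: 8 present (interested trustees count toward quorum); quorum is 8. Satisfied.
Vote: the long-term lease of the principal facility requires four-fifths of the disinterested trustees present (8 − 3 = 5). 4/5 of 5 = 4, so 4 affirmative votes are needed; 3 voted in favor. Not satisfied.

Invalid — vote requirement not satisfied.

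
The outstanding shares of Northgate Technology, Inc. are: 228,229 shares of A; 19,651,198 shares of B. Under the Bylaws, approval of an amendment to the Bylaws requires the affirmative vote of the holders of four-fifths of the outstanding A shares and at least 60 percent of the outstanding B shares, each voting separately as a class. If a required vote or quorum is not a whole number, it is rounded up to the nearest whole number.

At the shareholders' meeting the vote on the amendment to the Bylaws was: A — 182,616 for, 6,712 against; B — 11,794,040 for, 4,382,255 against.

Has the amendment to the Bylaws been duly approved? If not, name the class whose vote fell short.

Approved — every class gave the required vote.

A: 4/5 of 228229 = 182583.20, rounded up to 182584; 182,584 required, 182,616 in favor — approved.
B: 3/5 of 19651198 = 11790718.80, rounded up to 11790719; 11,790,719 required, 11,794,040 in favor — approved.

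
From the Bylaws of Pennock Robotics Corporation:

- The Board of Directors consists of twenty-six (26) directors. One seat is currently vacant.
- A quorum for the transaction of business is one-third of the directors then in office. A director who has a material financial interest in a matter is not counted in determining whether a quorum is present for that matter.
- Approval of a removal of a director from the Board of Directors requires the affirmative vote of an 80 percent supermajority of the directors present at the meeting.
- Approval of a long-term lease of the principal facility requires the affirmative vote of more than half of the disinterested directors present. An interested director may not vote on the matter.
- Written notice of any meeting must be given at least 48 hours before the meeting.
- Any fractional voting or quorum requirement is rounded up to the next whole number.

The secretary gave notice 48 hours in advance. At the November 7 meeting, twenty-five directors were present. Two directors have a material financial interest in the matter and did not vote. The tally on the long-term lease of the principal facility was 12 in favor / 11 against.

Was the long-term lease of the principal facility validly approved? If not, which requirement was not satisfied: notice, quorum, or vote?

Notice: 48 hours given; 48 required (48 ≥ 48). Satisfied.
Quorum: 25 present, but the 2 interested directors do not count, leaving 23. Quorum is 9. Satisfied.
Vote: the long-term lease of the principal facility requires a majority of the disinterested directors present (25 − 2 = 23). A majority of 23 is 12, so 12 affirmative votes are needed; 12 voted in favor. Satisfied.

Valid — all requirements satisfied.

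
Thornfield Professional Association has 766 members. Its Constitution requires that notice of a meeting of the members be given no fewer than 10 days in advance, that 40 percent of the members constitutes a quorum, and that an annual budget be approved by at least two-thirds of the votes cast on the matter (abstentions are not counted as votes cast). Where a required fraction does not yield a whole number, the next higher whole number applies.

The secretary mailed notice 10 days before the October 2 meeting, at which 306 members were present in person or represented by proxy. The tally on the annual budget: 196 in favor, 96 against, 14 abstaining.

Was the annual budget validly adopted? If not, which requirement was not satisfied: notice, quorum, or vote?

Invalid — quorum requirement not satisfied.

Notice: 10 days given; 10 required. Satisfied.
Quorum: 40% of 766 = 306.40, rounded up to 307; 306 present. Not satisfied.
Vote: requires two-thirds of the votes cast (306 − 14 abstaining = 292); 2/3 of 292 = 194.67, rounded up to 195, so 195 needed; 196 in favor. Satisfied.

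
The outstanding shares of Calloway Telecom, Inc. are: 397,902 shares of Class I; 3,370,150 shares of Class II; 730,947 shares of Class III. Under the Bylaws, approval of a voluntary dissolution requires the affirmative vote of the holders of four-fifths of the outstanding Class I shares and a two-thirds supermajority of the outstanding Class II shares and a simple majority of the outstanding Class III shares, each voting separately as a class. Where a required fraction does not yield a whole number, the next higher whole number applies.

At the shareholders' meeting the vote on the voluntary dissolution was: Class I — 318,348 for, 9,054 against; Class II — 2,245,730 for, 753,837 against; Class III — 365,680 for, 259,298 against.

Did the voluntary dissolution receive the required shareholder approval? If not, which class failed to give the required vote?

Not approved — the Class II shares did not give the required vote.

Class I: 4/5 of 397902 = 318321.60, rounded up to 318322; 318,322 required, 318,348 in favor — approved.
Class II: 2/3 of 3370150 = 2246766.67, rounded up to 2246767; 2,246,767 required, 2,245,730 in favor — not approved.
Class III: a majority of 730947 is 365474; 365,474 required, 365,680 in favor — approved.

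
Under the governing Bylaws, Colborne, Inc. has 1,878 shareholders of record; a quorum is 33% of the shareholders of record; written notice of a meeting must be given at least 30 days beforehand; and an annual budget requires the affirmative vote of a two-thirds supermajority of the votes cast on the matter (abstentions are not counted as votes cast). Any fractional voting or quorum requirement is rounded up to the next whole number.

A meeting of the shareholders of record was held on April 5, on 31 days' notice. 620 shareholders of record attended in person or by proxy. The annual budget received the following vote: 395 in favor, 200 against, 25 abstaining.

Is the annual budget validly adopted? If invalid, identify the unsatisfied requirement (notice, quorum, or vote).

Invalid — vote requirement not satisfied.

Notice: 31 days given; 30 required. Satisfied.
Quorum: 33% of 1,878 = 619.74, rounded up to 620; 620 present. Satisfied.
Vote: requires two-thirds of the votes cast (620 − 25 abstaining = 595); 2/3 of 595 = 396.67, rounded up to 397, so 397 needed; 395 in favor. Not satisfied.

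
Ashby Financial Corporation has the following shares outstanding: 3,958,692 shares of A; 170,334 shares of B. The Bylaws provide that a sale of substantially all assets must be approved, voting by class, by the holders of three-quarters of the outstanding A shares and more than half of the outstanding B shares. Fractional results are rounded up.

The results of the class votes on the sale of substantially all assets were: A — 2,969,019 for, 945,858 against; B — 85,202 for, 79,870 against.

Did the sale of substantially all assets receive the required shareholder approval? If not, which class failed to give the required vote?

A: 3/4 of 3958692 = 2969019; 2,969,019 required, 2,969,019 in favor — approved.
B: a majority of 170334 is 85168; 85,168 required, 85,202 in favor — approved.

Approved — every class gave the required vote.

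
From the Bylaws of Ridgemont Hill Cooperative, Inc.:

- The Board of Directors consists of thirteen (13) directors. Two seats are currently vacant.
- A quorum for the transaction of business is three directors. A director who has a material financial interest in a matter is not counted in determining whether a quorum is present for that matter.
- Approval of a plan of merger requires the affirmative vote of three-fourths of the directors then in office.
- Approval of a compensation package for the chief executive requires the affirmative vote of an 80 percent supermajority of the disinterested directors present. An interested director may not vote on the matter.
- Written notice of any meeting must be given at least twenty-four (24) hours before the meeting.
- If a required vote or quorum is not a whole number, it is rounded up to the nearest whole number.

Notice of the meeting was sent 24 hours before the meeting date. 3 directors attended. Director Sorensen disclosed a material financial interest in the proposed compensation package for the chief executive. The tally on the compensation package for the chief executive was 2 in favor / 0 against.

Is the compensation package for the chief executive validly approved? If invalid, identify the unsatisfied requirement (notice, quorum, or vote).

Notice: 24 hours given; 24 required (24 ≥ 24). Satisfied.
Quorum: 3 present, but the 1 interested director does not count, leaving 2. Quorum is 3. Not satisfied.
Vote: the compensation package for the chief executive requires four-fifths of the disinterested directors present (3 − 1 = 2). 4/5 of 2 = 1.60, rounded up to 2, so 2 affirmative votes are needed; 2 voted in favor. Satisfied. (Moot — without a quorum no business can be validly transacted.)

Invalid — quorum requirement not satisfied.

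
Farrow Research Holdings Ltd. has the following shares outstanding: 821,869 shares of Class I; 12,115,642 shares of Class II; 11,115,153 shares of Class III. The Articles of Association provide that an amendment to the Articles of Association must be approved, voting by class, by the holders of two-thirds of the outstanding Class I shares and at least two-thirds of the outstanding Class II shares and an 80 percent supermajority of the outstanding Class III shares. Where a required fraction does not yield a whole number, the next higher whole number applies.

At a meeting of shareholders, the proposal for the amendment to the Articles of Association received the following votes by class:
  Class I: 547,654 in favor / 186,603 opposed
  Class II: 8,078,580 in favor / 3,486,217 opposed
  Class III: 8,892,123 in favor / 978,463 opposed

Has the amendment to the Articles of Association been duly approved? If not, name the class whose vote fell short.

Not approved — the Class I shares did not give the required vote.

Class I: 2/3 of 821869 = 547912.67, rounded up to 547913; 547,913 required, 547,654 in favor — not approved.
Class II: 2/3 of 12115642 = 8077094.67, rounded up to 8077095; 8,077,095 required, 8,078,580 in favor — approved.
Class III: 4/5 of 11115153 = 8892122.40, rounded up to 8892123; 8,892,123 required, 8,892,123 in favor — approved.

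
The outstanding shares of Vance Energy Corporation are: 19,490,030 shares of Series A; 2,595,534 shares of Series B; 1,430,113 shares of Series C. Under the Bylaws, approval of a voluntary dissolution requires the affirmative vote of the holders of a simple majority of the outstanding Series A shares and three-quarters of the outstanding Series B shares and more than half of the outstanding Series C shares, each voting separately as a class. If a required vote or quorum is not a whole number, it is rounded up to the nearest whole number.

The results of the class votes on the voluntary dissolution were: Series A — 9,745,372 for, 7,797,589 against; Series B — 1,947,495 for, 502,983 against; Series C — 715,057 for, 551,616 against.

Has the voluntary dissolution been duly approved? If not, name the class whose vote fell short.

Series A: a majority of 19490030 is 9745016; 9,745,016 required, 9,745,372 in favor — approved.
Series B: 3/4 of 2595534 = 1946650.50, rounded up to 1946651; 1,946,651 required, 1,947,495 in favor — approved.
Series C: a majority of 1430113 is 715057; 715,057 required, 715,057 in favor — approved.

Approved — every class gave the required vote.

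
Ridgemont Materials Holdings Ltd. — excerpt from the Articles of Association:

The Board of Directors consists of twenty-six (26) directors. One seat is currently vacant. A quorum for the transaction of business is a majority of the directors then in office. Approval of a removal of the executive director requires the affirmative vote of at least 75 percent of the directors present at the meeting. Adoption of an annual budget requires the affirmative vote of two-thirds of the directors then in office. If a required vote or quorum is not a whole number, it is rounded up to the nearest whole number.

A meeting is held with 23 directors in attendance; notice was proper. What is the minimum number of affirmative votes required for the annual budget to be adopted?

17

The annual budget requires two-thirds of the directors then in office (25).
2/3 of 25 = 16.67, rounded up to 17.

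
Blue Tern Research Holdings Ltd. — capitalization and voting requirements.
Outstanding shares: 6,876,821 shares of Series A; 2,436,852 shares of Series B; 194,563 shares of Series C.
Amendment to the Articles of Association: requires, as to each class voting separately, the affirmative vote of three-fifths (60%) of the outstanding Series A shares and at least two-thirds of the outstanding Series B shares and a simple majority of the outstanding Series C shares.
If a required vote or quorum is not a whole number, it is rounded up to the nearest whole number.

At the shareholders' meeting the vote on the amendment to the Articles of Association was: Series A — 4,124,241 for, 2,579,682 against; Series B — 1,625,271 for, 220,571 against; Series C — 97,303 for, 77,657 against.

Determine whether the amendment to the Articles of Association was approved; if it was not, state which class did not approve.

Series A: 3/5 of 6876821 = 4126092.60, rounded up to 4126093; 4,126,093 required, 4,124,241 in favor — not approved.
Series B: 2/3 of 2436852 = 1624568; 1,624,568 required, 1,625,271 in favor — approved.
Series C: a majority of 194563 is 97282; 97,282 required, 97,303 in favor — approved.

Not approved — the Series A shares did not give the required vote.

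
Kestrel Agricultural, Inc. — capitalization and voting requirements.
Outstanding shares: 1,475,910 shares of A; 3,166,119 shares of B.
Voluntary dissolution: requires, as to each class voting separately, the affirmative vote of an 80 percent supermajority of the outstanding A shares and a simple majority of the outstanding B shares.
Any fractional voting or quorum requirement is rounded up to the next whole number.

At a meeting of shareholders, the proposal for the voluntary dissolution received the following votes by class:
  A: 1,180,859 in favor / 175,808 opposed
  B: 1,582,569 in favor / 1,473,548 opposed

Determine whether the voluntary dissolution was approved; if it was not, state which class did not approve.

Not approved — the B shares did not give the required vote.

A: 4/5 of 1475910 = 1180728; 1,180,728 required, 1,180,859 in favor — approved.
B: a majority of 3166119 is 1583060; 1,583,060 required, 1,582,569 in favor — not approved.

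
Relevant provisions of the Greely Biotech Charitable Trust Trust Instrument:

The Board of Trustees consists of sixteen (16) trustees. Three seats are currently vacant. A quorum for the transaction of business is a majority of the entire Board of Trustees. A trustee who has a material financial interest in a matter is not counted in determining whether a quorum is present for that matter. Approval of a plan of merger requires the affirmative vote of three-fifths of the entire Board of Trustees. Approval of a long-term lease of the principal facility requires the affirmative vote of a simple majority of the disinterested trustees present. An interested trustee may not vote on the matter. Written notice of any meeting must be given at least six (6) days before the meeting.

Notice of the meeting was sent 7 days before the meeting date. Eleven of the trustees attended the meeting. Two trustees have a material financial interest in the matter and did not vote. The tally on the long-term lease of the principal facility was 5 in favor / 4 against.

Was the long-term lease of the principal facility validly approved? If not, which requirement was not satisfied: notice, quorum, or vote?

Notice: 7 days given; 6 required (7 ≥ 6). Satisfied.
Quorum: 11 present, but the 2 interested trustees do not count, leaving 9. Quorum is 9. Satisfied.
Vote: the long-term lease of the principal facility requires a majority of the disinterested trustees present (11 − 2 = 9). A majority of 9 is 5, so 5 affirmative votes are needed; 5 voted in favor. Satisfied.

Valid — all requirements satisfied.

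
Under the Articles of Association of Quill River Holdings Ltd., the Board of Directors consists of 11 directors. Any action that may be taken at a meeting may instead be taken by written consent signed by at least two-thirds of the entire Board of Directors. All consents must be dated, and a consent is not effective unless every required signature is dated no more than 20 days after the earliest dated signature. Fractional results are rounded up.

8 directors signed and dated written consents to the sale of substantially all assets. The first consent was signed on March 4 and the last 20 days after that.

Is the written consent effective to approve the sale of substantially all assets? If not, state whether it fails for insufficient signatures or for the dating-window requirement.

Signatures required: at least two-thirds of 11 — 2/3 of 11 = 7.33, rounded up to 8, so 8 needed; 8 signed. Sufficient.
Dating window: the latest signature is 20 days after the earliest; the limit is 20 days. Within the window.

Effective — both the signature and dating-window requirements are satisfied.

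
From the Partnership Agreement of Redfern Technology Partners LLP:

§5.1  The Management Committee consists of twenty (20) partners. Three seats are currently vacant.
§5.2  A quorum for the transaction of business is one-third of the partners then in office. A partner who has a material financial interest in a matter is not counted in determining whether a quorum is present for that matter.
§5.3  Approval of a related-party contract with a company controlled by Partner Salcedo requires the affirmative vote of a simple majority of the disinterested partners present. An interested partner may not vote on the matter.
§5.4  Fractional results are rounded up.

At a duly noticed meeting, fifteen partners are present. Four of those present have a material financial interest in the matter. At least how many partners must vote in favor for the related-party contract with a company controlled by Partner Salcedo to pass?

The related-party contract with a company controlled by Partner Salcedo requires a majority of the disinterested partners present (15 − 4 = 11).
A majority of 11 is 6.

6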